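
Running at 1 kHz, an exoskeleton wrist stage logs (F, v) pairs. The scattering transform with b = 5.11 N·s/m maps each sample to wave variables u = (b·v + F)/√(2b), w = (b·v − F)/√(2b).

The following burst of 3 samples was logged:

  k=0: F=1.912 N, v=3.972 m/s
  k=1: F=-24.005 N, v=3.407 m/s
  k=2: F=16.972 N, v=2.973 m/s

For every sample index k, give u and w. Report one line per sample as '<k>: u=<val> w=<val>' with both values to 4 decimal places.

k=0: b·v=5.11×3.972=20.2969; √(2b)=3.1969; u=(20.2969+1.912)/3.1969=6.9471, w=(20.2969−1.912)/3.1969=5.7509
k=1: b·v=5.11×3.407=17.4098; √(2b)=3.1969; u=(17.4098+(-24.005))/3.1969=-2.0630, w=(17.4098−(-24.005))/3.1969=12.9548
k=2: b·v=5.11×2.973=15.1920; √(2b)=3.1969; u=(15.1920+16.972)/3.1969=10.0611, w=(15.1920−16.972)/3.1969=-0.5568

0: u=6.9471 w=5.7509
1: u=-2.0630 w=12.9548
2: u=10.0611 w=-0.5568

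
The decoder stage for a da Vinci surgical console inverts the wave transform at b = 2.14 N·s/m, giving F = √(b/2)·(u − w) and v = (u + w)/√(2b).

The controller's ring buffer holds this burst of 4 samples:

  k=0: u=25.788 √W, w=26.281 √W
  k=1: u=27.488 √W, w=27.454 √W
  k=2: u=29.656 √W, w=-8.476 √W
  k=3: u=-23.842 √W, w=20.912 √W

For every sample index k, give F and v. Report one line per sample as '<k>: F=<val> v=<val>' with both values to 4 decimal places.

0: F=-0.5100 v=25.1685
1: F=0.0352 v=26.5572
2: F=39.4440 v=10.2377
3: F=-46.2939 v=-1.4163

k=0: u−w=-0.4930, u+w=52.0690; √(b/2)=1.0344, √(2b)=2.0688; F=1.0344×(-0.493)=-0.5100, v=52.0690/2.0688=25.1685
k=1: u−w=0.0340, u+w=54.9420; √(b/2)=1.0344, √(2b)=2.0688; F=1.0344×0.034=0.0352, v=54.9420/2.0688=26.5572
k=2: u−w=38.1320, u+w=21.1800; √(b/2)=1.0344, √(2b)=2.0688; F=1.0344×38.132=39.4440, v=21.1800/2.0688=10.2377
k=3: u−w=-44.7540, u+w=-2.9300; √(b/2)=1.0344, √(2b)=2.0688; F=1.0344×(-44.754)=-46.2939, v=-2.9300/2.0688=-1.4163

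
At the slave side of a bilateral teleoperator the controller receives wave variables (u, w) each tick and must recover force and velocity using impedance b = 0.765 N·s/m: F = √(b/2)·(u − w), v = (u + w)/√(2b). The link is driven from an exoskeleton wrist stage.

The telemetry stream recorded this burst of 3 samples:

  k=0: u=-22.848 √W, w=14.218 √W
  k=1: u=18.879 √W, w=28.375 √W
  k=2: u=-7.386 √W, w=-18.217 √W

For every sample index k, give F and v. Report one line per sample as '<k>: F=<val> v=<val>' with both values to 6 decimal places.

0: F=-22.924055 v=-6.976941
1: F=-5.872952 v=38.202595
2: F=6.698604 v=-20.698799

k=0: u−w=-37.066000, u+w=-8.630000; √(b/2)=0.618466, √(2b)=1.236932; F=0.618466×(-37.066)=-22.924055, v=-8.630000/1.236932=-6.976941
k=1: u−w=-9.496000, u+w=47.254000; √(b/2)=0.618466, √(2b)=1.236932; F=0.618466×(-9.496)=-5.872952, v=47.254000/1.236932=38.202595
k=2: u−w=10.831000, u+w=-25.603000; √(b/2)=0.618466, √(2b)=1.236932; F=0.618466×10.831=6.698604, v=-25.603000/1.236932=-20.698799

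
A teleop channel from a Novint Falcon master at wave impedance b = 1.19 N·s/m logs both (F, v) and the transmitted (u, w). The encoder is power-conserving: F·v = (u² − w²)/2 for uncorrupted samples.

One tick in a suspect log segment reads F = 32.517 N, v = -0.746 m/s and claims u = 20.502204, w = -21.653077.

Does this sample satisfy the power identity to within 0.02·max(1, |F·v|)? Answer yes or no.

F·v = 32.517×(-0.746) = -24.257682 W.
(u² − w²)/2 = (420.340369 − 468.855744)/2 = -24.257687 W.
|Δ| = 0.000005;  2% of max(1, |F·v|) = 0.485154.

yes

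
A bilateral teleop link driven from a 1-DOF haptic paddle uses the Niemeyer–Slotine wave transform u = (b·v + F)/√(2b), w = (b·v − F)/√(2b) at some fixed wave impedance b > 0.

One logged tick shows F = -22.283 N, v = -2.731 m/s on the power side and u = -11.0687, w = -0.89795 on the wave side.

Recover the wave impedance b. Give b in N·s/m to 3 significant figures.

u + w = -11.96665;  u + w = √(2b)·v, so √(2b) = -11.96665/(-2.731) = 4.38178.
b = (√(2b))²/2 = 19.20002/2 = 9.60001.
(Check via u − w = 2F/√(2b): u − w = -10.17075, 2F/√(2b) = -10.17075.)

b = 9.6 N·s/m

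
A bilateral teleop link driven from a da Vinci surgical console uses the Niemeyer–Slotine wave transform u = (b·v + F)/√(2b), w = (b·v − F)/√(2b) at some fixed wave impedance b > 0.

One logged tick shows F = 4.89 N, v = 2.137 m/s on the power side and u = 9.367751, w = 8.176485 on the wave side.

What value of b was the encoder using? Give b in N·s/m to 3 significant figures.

b = 33.7 N·s/m

u + w = 17.544236;  u + w = √(2b)·v, so √(2b) = 17.544236/2.137 = 8.209750.
b = (√(2b))²/2 = 67.399997/2 = 33.699998.
(Check via u − w = 2F/√(2b): u − w = 1.191266, 2F/√(2b) = 1.191266.)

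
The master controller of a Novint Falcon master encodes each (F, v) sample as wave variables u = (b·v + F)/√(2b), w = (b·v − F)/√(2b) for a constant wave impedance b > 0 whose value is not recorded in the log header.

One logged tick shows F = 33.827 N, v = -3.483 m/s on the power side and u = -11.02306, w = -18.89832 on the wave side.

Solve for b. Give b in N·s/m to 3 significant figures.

b = 36.9 N·s/m

u + w = -29.9214;  u + w = √(2b)·v, so √(2b) = -29.9214/(-3.483) = 8.5907.
b = (√(2b))²/2 = 73.8000/2 = 36.9000.
(Check via u − w = 2F/√(2b): u − w = 7.8753, 2F/√(2b) = 7.8753.)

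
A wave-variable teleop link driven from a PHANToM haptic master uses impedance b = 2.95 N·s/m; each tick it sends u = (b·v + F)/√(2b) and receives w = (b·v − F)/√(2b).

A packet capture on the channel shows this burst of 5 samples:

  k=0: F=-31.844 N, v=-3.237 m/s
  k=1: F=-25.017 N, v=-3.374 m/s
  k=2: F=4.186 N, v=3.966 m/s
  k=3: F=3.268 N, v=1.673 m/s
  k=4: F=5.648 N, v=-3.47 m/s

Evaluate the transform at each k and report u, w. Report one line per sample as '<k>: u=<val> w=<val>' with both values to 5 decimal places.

0: u=-17.04129 w=9.17864
1: u=-14.39704 w=6.20163
2: u=6.54004 w=3.09334
3: u=3.37727 w=0.68644
4: u=-1.88906 w=-6.53955

k=0: b·v=2.95×(-3.237)=-9.54915; √(2b)=2.42899; u=(-9.54915+(-31.844))/2.42899=-17.04129, w=(-9.54915−(-31.844))/2.42899=9.17864
k=1: b·v=2.95×(-3.374)=-9.95330; √(2b)=2.42899; u=(-9.95330+(-25.017))/2.42899=-14.39704, w=(-9.95330−(-25.017))/2.42899=6.20163
k=2: b·v=2.95×3.966=11.69970; √(2b)=2.42899; u=(11.69970+4.186)/2.42899=6.54004, w=(11.69970−4.186)/2.42899=3.09334
k=3: b·v=2.95×1.673=4.93535; √(2b)=2.42899; u=(4.93535+3.268)/2.42899=3.37727, w=(4.93535−3.268)/2.42899=0.68644
k=4: b·v=2.95×(-3.47)=-10.23650; √(2b)=2.42899; u=(-10.23650+5.648)/2.42899=-1.88906, w=(-10.23650−5.648)/2.42899=-6.53955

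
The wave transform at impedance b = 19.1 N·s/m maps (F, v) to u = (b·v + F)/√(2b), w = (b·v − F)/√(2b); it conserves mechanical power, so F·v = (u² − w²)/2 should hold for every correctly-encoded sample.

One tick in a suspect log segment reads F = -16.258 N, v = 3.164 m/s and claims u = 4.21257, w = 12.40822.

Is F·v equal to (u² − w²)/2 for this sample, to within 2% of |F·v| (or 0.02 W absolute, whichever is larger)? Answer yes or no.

no

F·v = (-16.258)×3.164 = -51.44031 W.
(u² − w²)/2 = (17.74575 − 153.96392)/2 = -68.10909 W.
|Δ| = 16.66878;  2% of max(1, |F·v|) = 1.02881.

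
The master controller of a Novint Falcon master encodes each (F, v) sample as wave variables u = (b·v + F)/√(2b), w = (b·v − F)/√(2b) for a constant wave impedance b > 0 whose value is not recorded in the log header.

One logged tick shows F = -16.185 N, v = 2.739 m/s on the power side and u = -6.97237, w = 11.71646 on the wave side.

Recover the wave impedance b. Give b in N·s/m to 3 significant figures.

u + w = 4.74409;  u + w = √(2b)·v, so √(2b) = 4.74409/2.739 = 1.73205.
b = (√(2b))²/2 = 3.00000/2 = 1.50000.
(Check via u − w = 2F/√(2b): u − w = -18.68883, 2F/√(2b) = -18.68882.)

b = 1.5 N·s/m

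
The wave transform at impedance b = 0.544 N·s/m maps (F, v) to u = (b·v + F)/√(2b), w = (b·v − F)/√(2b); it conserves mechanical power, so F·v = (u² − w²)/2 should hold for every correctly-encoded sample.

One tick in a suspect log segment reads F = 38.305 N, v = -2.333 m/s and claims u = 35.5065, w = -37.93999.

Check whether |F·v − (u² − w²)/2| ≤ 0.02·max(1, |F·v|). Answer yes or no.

yes

F·v = 38.305×(-2.333) = -89.36557 W.
(u² − w²)/2 = (1260.71154 − 1439.44284)/2 = -89.36565 W.
|Δ| = 0.00008;  2% of max(1, |F·v|) = 1.78731.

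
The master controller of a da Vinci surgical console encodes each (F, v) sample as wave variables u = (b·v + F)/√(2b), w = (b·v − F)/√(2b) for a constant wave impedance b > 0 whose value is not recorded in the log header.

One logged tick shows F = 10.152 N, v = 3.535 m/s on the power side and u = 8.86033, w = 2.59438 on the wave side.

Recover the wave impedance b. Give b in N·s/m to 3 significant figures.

u + w = 11.45471;  u + w = √(2b)·v, so √(2b) = 11.45471/3.535 = 3.24037.
b = (√(2b))²/2 = 10.50000/2 = 5.25000.
(Check via u − w = 2F/√(2b): u − w = 6.26595, 2F/√(2b) = 6.26595.)

b = 5.25 N·s/m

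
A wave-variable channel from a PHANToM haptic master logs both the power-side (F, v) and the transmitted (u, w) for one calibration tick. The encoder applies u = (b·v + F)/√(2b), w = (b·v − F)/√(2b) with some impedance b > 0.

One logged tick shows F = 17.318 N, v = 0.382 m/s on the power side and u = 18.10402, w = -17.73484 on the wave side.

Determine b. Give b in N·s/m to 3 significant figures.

b = 0.467 N·s/m

u + w = 0.36918;  u + w = √(2b)·v, so √(2b) = 0.36918/0.382 = 0.96644.
b = (√(2b))²/2 = 0.93401/2 = 0.46700.
(Check via u − w = 2F/√(2b): u − w = 35.83886, 2F/√(2b) = 35.83876.)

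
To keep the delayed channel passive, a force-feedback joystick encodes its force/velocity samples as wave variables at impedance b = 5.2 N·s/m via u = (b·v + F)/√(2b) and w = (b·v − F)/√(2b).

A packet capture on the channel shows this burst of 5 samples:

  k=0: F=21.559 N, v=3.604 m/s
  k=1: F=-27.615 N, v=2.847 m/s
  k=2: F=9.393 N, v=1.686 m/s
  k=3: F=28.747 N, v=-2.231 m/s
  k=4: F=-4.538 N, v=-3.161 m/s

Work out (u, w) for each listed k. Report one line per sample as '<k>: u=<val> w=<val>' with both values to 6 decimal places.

0: u=12.496437 w=-0.873887
1: u=-3.972398 w=13.153698
2: u=5.631239 w=-0.194052
3: u=5.316687 w=-12.511446
4: u=-6.504133 w=-3.689785

k=0: b·v=5.2×3.604=18.740800; √(2b)=3.224903; u=(18.740800+21.559)/3.224903=12.496437, w=(18.740800−21.559)/3.224903=-0.873887
k=1: b·v=5.2×2.847=14.804400; √(2b)=3.224903; u=(14.804400+(-27.615))/3.224903=-3.972398, w=(14.804400−(-27.615))/3.224903=13.153698
k=2: b·v=5.2×1.686=8.767200; √(2b)=3.224903; u=(8.767200+9.393)/3.224903=5.631239, w=(8.767200−9.393)/3.224903=-0.194052
k=3: b·v=5.2×(-2.231)=-11.601200; √(2b)=3.224903; u=(-11.601200+28.747)/3.224903=5.316687, w=(-11.601200−28.747)/3.224903=-12.511446
k=4: b·v=5.2×(-3.161)=-16.437200; √(2b)=3.224903; u=(-16.437200+(-4.538))/3.224903=-6.504133, w=(-16.437200−(-4.538))/3.224903=-3.689785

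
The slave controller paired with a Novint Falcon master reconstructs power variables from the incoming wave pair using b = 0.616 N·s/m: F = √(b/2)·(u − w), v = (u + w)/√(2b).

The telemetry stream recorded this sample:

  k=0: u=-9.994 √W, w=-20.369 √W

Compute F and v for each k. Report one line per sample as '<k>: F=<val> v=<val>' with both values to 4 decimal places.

k=0: u−w=10.3750, u+w=-30.3630; √(b/2)=0.5550, √(2b)=1.1100; F=0.5550×10.375=5.7579, v=-30.3630/1.1100=-27.3552

0: F=5.7579 v=-27.3552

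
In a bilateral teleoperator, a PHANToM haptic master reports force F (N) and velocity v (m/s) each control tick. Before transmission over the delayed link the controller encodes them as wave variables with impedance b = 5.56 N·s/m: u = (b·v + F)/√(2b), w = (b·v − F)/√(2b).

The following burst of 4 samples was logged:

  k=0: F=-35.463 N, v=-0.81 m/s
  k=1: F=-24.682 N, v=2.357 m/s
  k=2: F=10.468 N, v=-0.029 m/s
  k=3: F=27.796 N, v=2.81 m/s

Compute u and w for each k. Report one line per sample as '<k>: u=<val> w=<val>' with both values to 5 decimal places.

0: u=-11.98519 w=9.28411
1: u=-3.47174 w=11.33154
2: u=3.09079 w=-3.18750
3: u=13.02067 w=-3.65026

k=0: b·v=5.56×(-0.81)=-4.50360; √(2b)=3.33467; u=(-4.50360+(-35.463))/3.33467=-11.98519, w=(-4.50360−(-35.463))/3.33467=9.28411
k=1: b·v=5.56×2.357=13.10492; √(2b)=3.33467; u=(13.10492+(-24.682))/3.33467=-3.47174, w=(13.10492−(-24.682))/3.33467=11.33154
k=2: b·v=5.56×(-0.029)=-0.16124; √(2b)=3.33467; u=(-0.16124+10.468)/3.33467=3.09079, w=(-0.16124−10.468)/3.33467=-3.18750
k=3: b·v=5.56×2.81=15.62360; √(2b)=3.33467; u=(15.62360+27.796)/3.33467=13.02067, w=(15.62360−27.796)/3.33467=-3.65026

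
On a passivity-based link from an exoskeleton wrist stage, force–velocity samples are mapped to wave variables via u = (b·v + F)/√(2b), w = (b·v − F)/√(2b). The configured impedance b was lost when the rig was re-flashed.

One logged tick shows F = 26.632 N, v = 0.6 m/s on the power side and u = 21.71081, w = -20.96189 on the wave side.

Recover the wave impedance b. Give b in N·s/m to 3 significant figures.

u + w = 0.7489;  u + w = √(2b)·v, so √(2b) = 0.7489/0.6 = 1.2482.
b = (√(2b))²/2 = 1.5580/2 = 0.7790.
(Check via u − w = 2F/√(2b): u − w = 42.6727, 2F/√(2b) = 42.6726.)

b = 0.779 N·s/m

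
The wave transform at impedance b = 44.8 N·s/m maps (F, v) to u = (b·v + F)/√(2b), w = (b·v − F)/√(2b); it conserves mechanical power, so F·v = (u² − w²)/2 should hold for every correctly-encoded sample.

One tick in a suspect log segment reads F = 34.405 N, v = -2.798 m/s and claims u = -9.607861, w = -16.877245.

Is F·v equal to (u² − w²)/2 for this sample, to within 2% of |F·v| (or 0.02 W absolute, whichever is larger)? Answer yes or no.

yes

F·v = 34.405×(-2.798) = -96.265190 W.
(u² − w²)/2 = (92.310993 − 284.841399)/2 = -96.265203 W.
|Δ| = 0.000013;  2% of max(1, |F·v|) = 1.925304.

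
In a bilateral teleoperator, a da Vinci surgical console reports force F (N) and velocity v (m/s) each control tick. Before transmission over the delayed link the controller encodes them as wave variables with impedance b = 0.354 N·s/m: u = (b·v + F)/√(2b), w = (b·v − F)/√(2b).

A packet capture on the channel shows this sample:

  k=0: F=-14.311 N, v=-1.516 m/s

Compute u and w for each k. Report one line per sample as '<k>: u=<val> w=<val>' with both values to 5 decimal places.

0: u=-17.64581 w=16.37020

k=0: b·v=0.354×(-1.516)=-0.53666; √(2b)=0.84143; u=(-0.53666+(-14.311))/0.84143=-17.64581, w=(-0.53666−(-14.311))/0.84143=16.37020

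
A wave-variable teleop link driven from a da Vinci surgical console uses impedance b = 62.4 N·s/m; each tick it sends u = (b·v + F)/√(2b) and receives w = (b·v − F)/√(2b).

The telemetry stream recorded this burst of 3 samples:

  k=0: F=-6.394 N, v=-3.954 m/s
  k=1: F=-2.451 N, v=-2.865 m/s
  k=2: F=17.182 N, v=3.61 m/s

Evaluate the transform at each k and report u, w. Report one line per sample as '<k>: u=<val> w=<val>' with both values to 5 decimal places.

0: u=-22.65820 w=-21.51349
1: u=-16.22242 w=-15.78362
2: u=21.70240 w=18.62633

k=0: b·v=62.4×(-3.954)=-246.72960; √(2b)=11.17139; u=(-246.72960+(-6.394))/11.17139=-22.65820, w=(-246.72960−(-6.394))/11.17139=-21.51349
k=1: b·v=62.4×(-2.865)=-178.77600; √(2b)=11.17139; u=(-178.77600+(-2.451))/11.17139=-16.22242, w=(-178.77600−(-2.451))/11.17139=-15.78362
k=2: b·v=62.4×3.61=225.26400; √(2b)=11.17139; u=(225.26400+17.182)/11.17139=21.70240, w=(225.26400−17.182)/11.17139=18.62633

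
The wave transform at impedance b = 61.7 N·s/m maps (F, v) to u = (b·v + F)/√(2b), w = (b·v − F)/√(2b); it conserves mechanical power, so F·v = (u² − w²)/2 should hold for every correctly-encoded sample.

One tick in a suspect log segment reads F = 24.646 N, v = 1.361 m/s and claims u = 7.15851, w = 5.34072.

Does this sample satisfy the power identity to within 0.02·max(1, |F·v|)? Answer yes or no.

no

F·v = 24.646×1.361 = 33.5432 W.
(u² − w²)/2 = (51.2443 − 28.5233)/2 = 11.3605 W.
|Δ| = 22.1827;  2% of max(1, |F·v|) = 0.6709.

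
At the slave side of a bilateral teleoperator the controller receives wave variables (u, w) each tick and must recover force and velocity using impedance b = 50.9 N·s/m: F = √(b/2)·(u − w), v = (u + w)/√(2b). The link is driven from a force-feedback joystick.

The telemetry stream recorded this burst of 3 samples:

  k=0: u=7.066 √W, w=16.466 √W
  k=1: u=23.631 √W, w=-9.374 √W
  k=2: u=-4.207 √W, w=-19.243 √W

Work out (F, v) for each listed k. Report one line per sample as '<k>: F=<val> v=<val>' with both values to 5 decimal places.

0: F=-47.42111 v=2.33230
1: F=166.50360 v=1.41304
2: F=75.85360 v=-2.32418

k=0: u−w=-9.40000, u+w=23.53200; √(b/2)=5.04480, √(2b)=10.08960; F=5.04480×(-9.4)=-47.42111, v=23.53200/10.08960=2.33230
k=1: u−w=33.00500, u+w=14.25700; √(b/2)=5.04480, √(2b)=10.08960; F=5.04480×33.005=166.50360, v=14.25700/10.08960=1.41304
k=2: u−w=15.03600, u+w=-23.45000; √(b/2)=5.04480, √(2b)=10.08960; F=5.04480×15.036=75.85360, v=-23.45000/10.08960=-2.32418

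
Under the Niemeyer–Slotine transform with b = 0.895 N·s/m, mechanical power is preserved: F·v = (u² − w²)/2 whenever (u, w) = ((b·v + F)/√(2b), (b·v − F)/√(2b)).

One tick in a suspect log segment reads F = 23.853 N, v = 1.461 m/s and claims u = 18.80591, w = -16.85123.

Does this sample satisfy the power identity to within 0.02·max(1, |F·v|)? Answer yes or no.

yes

F·v = 23.853×1.461 = 34.8492 W.
(u² − w²)/2 = (353.6623 − 283.9640)/2 = 34.8491 W.
|Δ| = 0.0001;  2% of max(1, |F·v|) = 0.6970.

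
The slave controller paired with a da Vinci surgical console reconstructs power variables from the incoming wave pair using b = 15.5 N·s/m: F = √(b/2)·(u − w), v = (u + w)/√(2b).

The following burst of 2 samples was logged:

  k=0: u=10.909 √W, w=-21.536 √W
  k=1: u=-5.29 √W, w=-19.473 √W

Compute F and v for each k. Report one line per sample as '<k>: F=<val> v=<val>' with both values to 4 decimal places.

k=0: u−w=32.4450, u+w=-10.6270; √(b/2)=2.7839, √(2b)=5.5678; F=2.7839×32.445=90.3231, v=-10.6270/5.5678=-1.9087
k=1: u−w=14.1830, u+w=-24.7630; √(b/2)=2.7839, √(2b)=5.5678; F=2.7839×14.183=39.4838, v=-24.7630/5.5678=-4.4476

0: F=90.3231 v=-1.9087
1: F=39.4838 v=-4.4476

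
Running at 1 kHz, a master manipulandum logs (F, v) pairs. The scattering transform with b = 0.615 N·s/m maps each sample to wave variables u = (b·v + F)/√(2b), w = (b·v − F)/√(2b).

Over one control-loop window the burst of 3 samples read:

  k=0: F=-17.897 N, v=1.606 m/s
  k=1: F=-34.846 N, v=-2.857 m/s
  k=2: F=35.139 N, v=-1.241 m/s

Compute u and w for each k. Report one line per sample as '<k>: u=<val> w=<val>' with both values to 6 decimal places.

0: u=-15.246611 w=17.027752
1: u=-33.003863 w=29.835297
2: u=30.995602 w=-32.371937

k=0: b·v=0.615×1.606=0.987690; √(2b)=1.109054; u=(0.987690+(-17.897))/1.109054=-15.246611, w=(0.987690−(-17.897))/1.109054=17.027752
k=1: b·v=0.615×(-2.857)=-1.757055; √(2b)=1.109054; u=(-1.757055+(-34.846))/1.109054=-33.003863, w=(-1.757055−(-34.846))/1.109054=29.835297
k=2: b·v=0.615×(-1.241)=-0.763215; √(2b)=1.109054; u=(-0.763215+35.139)/1.109054=30.995602, w=(-0.763215−35.139)/1.109054=-32.371937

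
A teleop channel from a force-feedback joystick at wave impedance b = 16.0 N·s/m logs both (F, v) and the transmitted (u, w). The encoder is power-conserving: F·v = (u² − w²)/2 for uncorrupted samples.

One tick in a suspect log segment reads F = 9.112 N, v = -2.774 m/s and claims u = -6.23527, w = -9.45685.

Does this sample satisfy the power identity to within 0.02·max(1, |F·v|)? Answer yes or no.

F·v = 9.112×(-2.774) = -25.27669 W.
(u² − w²)/2 = (38.87859 − 89.43201)/2 = -25.27671 W.
|Δ| = 0.00002;  2% of max(1, |F·v|) = 0.50553.

yes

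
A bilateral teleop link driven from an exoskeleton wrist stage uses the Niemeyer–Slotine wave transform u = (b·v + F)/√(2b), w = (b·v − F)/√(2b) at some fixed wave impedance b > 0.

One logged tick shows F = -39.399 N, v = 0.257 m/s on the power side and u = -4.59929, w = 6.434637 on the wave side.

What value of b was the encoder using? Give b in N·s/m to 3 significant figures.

u + w = 1.835347;  u + w = √(2b)·v, so √(2b) = 1.835347/0.257 = 7.141428.
b = (√(2b))²/2 = 50.999994/2 = 25.499997.
(Check via u − w = 2F/√(2b): u − w = -11.033927, 2F/√(2b) = -11.033928.)

b = 25.5 N·s/m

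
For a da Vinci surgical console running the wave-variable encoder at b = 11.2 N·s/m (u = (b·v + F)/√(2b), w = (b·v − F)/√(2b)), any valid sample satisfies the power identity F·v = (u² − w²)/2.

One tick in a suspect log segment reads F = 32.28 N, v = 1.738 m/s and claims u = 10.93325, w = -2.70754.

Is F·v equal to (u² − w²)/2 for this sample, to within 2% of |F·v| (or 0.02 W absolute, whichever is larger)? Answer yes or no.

F·v = 32.28×1.738 = 56.10264 W.
(u² − w²)/2 = (119.53596 − 7.33077)/2 = 56.10259 W.
|Δ| = 0.00005;  2% of max(1, |F·v|) = 1.12205.

yes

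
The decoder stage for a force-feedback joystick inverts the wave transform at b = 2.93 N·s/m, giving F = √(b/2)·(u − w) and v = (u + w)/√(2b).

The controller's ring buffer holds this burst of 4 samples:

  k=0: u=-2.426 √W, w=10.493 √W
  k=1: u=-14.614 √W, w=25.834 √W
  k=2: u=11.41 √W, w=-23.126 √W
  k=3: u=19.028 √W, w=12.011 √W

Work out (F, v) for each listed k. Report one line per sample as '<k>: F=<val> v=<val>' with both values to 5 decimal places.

k=0: u−w=-12.91900, u+w=8.06700; √(b/2)=1.21037, √(2b)=2.42074; F=1.21037×(-12.919)=-15.63679, v=8.06700/2.42074=3.33245
k=1: u−w=-40.44800, u+w=11.22000; √(b/2)=1.21037, √(2b)=2.42074; F=1.21037×(-40.448)=-48.95712, v=11.22000/2.42074=4.63494
k=2: u−w=34.53600, u+w=-11.71600; √(b/2)=1.21037, √(2b)=2.42074; F=1.21037×34.536=41.80140, v=-11.71600/2.42074=-4.83983
k=3: u−w=7.01700, u+w=31.03900; √(b/2)=1.21037, √(2b)=2.42074; F=1.21037×7.017=8.49318, v=31.03900/2.42074=12.82209

0: F=-15.63679 v=3.33245
1: F=-48.95712 v=4.63494
2: F=41.80140 v=-4.83983
3: F=8.49318 v=12.82209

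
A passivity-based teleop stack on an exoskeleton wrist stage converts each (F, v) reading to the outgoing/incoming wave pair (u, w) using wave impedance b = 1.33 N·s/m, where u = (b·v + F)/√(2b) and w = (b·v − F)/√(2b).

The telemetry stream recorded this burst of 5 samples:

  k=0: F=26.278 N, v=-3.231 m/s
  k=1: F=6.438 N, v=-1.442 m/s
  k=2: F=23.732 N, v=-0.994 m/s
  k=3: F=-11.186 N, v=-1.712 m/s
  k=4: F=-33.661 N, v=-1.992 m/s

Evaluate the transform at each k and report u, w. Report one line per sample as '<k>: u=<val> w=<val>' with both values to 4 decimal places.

0: u=13.4773 w=-18.7469
1: u=2.7715 w=-5.1233
2: u=13.7404 w=-15.3616
3: u=-8.2547 w=5.4625
4: u=-22.2633 w=19.0145

k=0: b·v=1.33×(-3.231)=-4.2972; √(2b)=1.6310; u=(-4.2972+26.278)/1.6310=13.4773, w=(-4.2972−26.278)/1.6310=-18.7469
k=1: b·v=1.33×(-1.442)=-1.9179; √(2b)=1.6310; u=(-1.9179+6.438)/1.6310=2.7715, w=(-1.9179−6.438)/1.6310=-5.1233
k=2: b·v=1.33×(-0.994)=-1.3220; √(2b)=1.6310; u=(-1.3220+23.732)/1.6310=13.7404, w=(-1.3220−23.732)/1.6310=-15.3616
k=3: b·v=1.33×(-1.712)=-2.2770; √(2b)=1.6310; u=(-2.2770+(-11.186))/1.6310=-8.2547, w=(-2.2770−(-11.186))/1.6310=5.4625
k=4: b·v=1.33×(-1.992)=-2.6494; √(2b)=1.6310; u=(-2.6494+(-33.661))/1.6310=-22.2633, w=(-2.6494−(-33.661))/1.6310=19.0145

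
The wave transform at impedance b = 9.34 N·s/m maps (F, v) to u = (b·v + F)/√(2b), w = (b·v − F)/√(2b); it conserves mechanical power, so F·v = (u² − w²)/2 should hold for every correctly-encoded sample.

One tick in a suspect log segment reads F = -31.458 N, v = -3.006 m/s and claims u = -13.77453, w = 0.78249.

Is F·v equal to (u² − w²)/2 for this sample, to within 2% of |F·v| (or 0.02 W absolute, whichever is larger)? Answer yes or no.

F·v = (-31.458)×(-3.006) = 94.56275 W.
(u² − w²)/2 = (189.73768 − 0.61229)/2 = 94.56269 W.
|Δ| = 0.00005;  2% of max(1, |F·v|) = 1.89125.

yes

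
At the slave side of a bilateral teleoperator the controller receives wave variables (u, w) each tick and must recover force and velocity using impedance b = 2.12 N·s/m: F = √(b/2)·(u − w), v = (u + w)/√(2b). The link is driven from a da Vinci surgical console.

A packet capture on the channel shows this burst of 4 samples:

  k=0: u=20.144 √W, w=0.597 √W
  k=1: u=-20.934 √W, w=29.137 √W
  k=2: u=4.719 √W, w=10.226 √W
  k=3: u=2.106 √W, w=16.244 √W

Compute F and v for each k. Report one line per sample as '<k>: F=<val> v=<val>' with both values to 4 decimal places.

k=0: u−w=19.5470, u+w=20.7410; √(b/2)=1.0296, √(2b)=2.0591; F=1.0296×19.547=20.1249, v=20.7410/2.0591=10.0727
k=1: u−w=-50.0710, u+w=8.2030; √(b/2)=1.0296, √(2b)=2.0591; F=1.0296×(-50.071)=-51.5512, v=8.2030/2.0591=3.9837
k=2: u−w=-5.5070, u+w=14.9450; √(b/2)=1.0296, √(2b)=2.0591; F=1.0296×(-5.507)=-5.6698, v=14.9450/2.0591=7.2579
k=3: u−w=-14.1380, u+w=18.3500; √(b/2)=1.0296, √(2b)=2.0591; F=1.0296×(-14.138)=-14.5560, v=18.3500/2.0591=8.9115

0: F=20.1249 v=10.0727
1: F=-51.5512 v=3.9837
2: F=-5.6698 v=7.2579
3: F=-14.5560 v=8.9115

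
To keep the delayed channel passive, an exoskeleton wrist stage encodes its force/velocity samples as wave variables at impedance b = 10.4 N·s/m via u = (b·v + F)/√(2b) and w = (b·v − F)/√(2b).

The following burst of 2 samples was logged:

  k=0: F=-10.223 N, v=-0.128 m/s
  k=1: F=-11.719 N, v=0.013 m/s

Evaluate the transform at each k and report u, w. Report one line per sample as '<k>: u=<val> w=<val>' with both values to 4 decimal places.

0: u=-2.5334 w=1.9497
1: u=-2.5399 w=2.5992

k=0: b·v=10.4×(-0.128)=-1.3312; √(2b)=4.5607; u=(-1.3312+(-10.223))/4.5607=-2.5334, w=(-1.3312−(-10.223))/4.5607=1.9497
k=1: b·v=10.4×0.013=0.1352; √(2b)=4.5607; u=(0.1352+(-11.719))/4.5607=-2.5399, w=(0.1352−(-11.719))/4.5607=2.5992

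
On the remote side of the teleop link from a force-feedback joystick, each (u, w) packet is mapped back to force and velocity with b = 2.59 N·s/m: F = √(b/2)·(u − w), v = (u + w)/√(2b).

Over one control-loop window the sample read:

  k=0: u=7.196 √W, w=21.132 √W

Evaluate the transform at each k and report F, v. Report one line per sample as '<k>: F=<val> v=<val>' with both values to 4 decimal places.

0: F=-15.8589 v=12.4466

k=0: u−w=-13.9360, u+w=28.3280; √(b/2)=1.1380, √(2b)=2.2760; F=1.1380×(-13.936)=-15.8589, v=28.3280/2.2760=12.4466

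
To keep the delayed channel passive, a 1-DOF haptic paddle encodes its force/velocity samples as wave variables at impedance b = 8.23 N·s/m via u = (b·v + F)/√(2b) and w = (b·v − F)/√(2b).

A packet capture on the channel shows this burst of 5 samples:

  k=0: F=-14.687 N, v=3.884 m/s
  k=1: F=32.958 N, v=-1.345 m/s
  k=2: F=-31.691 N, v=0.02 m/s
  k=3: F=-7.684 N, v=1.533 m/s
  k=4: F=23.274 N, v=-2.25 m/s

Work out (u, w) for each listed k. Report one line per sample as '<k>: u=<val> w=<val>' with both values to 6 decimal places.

0: u=4.258794 w=11.498954
1: u=5.395157 w=-10.851946
2: u=-7.770688 w=7.851830
3: u=1.215794 w=5.003729
4: u=1.172391 w=-10.300850

k=0: b·v=8.23×3.884=31.965320; √(2b)=4.057093; u=(31.965320+(-14.687))/4.057093=4.258794, w=(31.965320−(-14.687))/4.057093=11.498954
k=1: b·v=8.23×(-1.345)=-11.069350; √(2b)=4.057093; u=(-11.069350+32.958)/4.057093=5.395157, w=(-11.069350−32.958)/4.057093=-10.851946
k=2: b·v=8.23×0.02=0.164600; √(2b)=4.057093; u=(0.164600+(-31.691))/4.057093=-7.770688, w=(0.164600−(-31.691))/4.057093=7.851830
k=3: b·v=8.23×1.533=12.616590; √(2b)=4.057093; u=(12.616590+(-7.684))/4.057093=1.215794, w=(12.616590−(-7.684))/4.057093=5.003729
k=4: b·v=8.23×(-2.25)=-18.517500; √(2b)=4.057093; u=(-18.517500+23.274)/4.057093=1.172391, w=(-18.517500−23.274)/4.057093=-10.300850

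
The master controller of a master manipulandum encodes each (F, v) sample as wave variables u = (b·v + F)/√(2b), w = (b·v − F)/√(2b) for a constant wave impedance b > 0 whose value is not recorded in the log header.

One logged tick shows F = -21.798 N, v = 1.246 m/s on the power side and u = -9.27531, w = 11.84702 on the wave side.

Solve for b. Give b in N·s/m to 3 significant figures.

b = 2.13 N·s/m

u + w = 2.57171;  u + w = √(2b)·v, so √(2b) = 2.57171/1.246 = 2.06397.
b = (√(2b))²/2 = 4.25998/2 = 2.12999.
(Check via u − w = 2F/√(2b): u − w = -21.12233, 2F/√(2b) = -21.12237.)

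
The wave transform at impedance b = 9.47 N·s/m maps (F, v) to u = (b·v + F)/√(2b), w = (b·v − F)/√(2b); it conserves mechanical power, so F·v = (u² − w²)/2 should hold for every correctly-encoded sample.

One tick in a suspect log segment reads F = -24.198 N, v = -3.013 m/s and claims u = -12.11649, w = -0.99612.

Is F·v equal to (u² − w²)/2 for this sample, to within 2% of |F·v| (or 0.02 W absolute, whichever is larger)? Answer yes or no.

F·v = (-24.198)×(-3.013) = 72.90857 W.
(u² − w²)/2 = (146.80933 − 0.99226)/2 = 72.90854 W.
|Δ| = 0.00004;  2% of max(1, |F·v|) = 1.45817.

yes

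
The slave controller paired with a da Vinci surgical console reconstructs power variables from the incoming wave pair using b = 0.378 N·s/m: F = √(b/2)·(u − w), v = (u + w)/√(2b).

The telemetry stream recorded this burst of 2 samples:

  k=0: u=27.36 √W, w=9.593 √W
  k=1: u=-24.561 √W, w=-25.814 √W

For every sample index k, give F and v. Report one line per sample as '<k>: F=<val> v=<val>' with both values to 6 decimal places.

k=0: u−w=17.767000, u+w=36.953000; √(b/2)=0.434741, √(2b)=0.869483; F=0.434741×17.767=7.724049, v=36.953000/0.869483=42.499988
k=1: u−w=1.253000, u+w=-50.375000; √(b/2)=0.434741, √(2b)=0.869483; F=0.434741×1.253=0.544731, v=-50.375000/0.869483=-57.936754

0: F=7.724049 v=42.499988
1: F=0.544731 v=-57.936754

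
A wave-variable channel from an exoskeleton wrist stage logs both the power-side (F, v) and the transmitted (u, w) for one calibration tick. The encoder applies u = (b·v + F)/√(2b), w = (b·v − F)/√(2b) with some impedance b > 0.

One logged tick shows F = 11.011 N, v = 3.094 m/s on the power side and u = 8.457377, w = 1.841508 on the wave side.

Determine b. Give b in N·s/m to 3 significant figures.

b = 5.54 N·s/m

u + w = 10.298885;  u + w = √(2b)·v, so √(2b) = 10.298885/3.094 = 3.328664.
b = (√(2b))²/2 = 11.080001/2 = 5.540000.
(Check via u − w = 2F/√(2b): u − w = 6.615869, 2F/√(2b) = 6.615868.)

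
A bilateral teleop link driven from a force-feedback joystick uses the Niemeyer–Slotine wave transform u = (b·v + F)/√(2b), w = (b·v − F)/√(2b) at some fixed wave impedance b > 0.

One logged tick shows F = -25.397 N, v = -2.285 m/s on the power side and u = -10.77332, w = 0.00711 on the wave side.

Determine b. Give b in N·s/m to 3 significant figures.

u + w = -10.76621;  u + w = √(2b)·v, so √(2b) = -10.76621/(-2.285) = 4.71169.
b = (√(2b))²/2 = 22.20002/2 = 11.10001.
(Check via u − w = 2F/√(2b): u − w = -10.78043, 2F/√(2b) = -10.78042.)

b = 11.1 N·s/m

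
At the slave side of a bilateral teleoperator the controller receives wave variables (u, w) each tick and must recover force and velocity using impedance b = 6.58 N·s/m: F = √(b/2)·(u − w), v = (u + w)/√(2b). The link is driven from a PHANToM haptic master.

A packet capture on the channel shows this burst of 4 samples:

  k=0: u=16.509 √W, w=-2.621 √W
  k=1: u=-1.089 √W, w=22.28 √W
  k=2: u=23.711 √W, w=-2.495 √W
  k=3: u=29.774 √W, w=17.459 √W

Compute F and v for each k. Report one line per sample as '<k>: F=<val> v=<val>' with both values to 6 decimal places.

0: F=34.698677 v=3.828351
1: F=-42.387527 v=5.841488
2: F=47.533379 v=5.848380
3: F=22.337387 v=13.020198

k=0: u−w=19.130000, u+w=13.888000; √(b/2)=1.813836, √(2b)=3.627671; F=1.813836×19.13=34.698677, v=13.888000/3.627671=3.828351
k=1: u−w=-23.369000, u+w=21.191000; √(b/2)=1.813836, √(2b)=3.627671; F=1.813836×(-23.369)=-42.387527, v=21.191000/3.627671=5.841488
k=2: u−w=26.206000, u+w=21.216000; √(b/2)=1.813836, √(2b)=3.627671; F=1.813836×26.206=47.533379, v=21.216000/3.627671=5.848380
k=3: u−w=12.315000, u+w=47.233000; √(b/2)=1.813836, √(2b)=3.627671; F=1.813836×12.315=22.337387, v=47.233000/3.627671=13.020198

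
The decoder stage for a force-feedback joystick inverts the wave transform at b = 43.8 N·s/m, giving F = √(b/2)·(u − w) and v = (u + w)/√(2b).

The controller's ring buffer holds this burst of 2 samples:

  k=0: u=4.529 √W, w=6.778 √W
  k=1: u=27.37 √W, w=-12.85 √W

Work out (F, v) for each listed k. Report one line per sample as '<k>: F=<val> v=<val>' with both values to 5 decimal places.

0: F=-10.52474 v=1.20808
1: F=188.21929 v=1.55137

k=0: u−w=-2.24900, u+w=11.30700; √(b/2)=4.67974, √(2b)=9.35949; F=4.67974×(-2.249)=-10.52474, v=11.30700/9.35949=1.20808
k=1: u−w=40.22000, u+w=14.52000; √(b/2)=4.67974, √(2b)=9.35949; F=4.67974×40.22=188.21929, v=14.52000/9.35949=1.55137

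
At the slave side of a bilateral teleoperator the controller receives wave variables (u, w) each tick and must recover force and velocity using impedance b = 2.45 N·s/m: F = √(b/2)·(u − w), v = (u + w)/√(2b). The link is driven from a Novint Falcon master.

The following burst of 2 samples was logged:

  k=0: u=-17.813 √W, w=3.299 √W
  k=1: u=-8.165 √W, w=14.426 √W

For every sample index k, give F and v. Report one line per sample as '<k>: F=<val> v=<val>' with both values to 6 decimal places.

0: F=-23.366702 v=-6.556757
1: F=-25.003655 v=2.828431

k=0: u−w=-21.112000, u+w=-14.514000; √(b/2)=1.106797, √(2b)=2.213594; F=1.106797×(-21.112)=-23.366702, v=-14.514000/2.213594=-6.556757
k=1: u−w=-22.591000, u+w=6.261000; √(b/2)=1.106797, √(2b)=2.213594; F=1.106797×(-22.591)=-25.003655, v=6.261000/2.213594=2.828431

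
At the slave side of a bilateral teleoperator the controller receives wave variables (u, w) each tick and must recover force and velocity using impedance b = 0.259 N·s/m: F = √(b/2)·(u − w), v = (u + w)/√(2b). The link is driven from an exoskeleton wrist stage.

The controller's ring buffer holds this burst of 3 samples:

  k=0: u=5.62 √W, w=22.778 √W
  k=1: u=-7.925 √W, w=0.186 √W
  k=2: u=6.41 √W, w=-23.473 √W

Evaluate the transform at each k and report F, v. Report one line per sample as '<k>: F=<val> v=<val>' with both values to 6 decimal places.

0: F=-6.174496 v=39.456892
1: F=-2.918833 v=-10.752760
2: F=10.753729 v=-23.707759

k=0: u−w=-17.158000, u+w=28.398000; √(b/2)=0.359861, √(2b)=0.719722; F=0.359861×(-17.158)=-6.174496, v=28.398000/0.719722=39.456892
k=1: u−w=-8.111000, u+w=-7.739000; √(b/2)=0.359861, √(2b)=0.719722; F=0.359861×(-8.111)=-2.918833, v=-7.739000/0.719722=-10.752760
k=2: u−w=29.883000, u+w=-17.063000; √(b/2)=0.359861, √(2b)=0.719722; F=0.359861×29.883=10.753729, v=-17.063000/0.719722=-23.707759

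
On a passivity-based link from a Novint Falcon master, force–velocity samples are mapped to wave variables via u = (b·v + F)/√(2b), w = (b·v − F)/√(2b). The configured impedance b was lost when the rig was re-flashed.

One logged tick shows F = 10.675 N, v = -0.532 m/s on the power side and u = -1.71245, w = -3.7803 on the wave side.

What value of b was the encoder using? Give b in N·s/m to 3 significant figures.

b = 53.3 N·s/m

u + w = -5.4928;  u + w = √(2b)·v, so √(2b) = -5.4928/(-0.532) = 10.3247.
b = (√(2b))²/2 = 106.5998/2 = 53.2999.
(Check via u − w = 2F/√(2b): u − w = 2.0678, 2F/√(2b) = 2.0679.)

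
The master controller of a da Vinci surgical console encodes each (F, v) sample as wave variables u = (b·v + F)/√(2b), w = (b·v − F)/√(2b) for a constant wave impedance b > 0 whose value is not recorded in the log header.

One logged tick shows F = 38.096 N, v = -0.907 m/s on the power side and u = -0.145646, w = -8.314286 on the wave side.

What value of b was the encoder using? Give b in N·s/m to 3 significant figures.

b = 43.5 N·s/m

u + w = -8.459932;  u + w = √(2b)·v, so √(2b) = -8.459932/(-0.907) = 9.327378.
b = (√(2b))²/2 = 86.999984/2 = 43.499992.
(Check via u − w = 2F/√(2b): u − w = 8.168640, 2F/√(2b) = 8.168641.)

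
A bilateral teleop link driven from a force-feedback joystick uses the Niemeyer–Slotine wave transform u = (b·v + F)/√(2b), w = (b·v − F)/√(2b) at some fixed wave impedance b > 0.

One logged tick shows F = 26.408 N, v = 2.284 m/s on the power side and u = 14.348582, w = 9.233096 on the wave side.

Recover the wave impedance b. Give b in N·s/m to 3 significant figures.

b = 53.3 N·s/m

u + w = 23.581678;  u + w = √(2b)·v, so √(2b) = 23.581678/2.284 = 10.324728.
b = (√(2b))²/2 = 106.600001/2 = 53.300001.
(Check via u − w = 2F/√(2b): u − w = 5.115486, 2F/√(2b) = 5.115486.)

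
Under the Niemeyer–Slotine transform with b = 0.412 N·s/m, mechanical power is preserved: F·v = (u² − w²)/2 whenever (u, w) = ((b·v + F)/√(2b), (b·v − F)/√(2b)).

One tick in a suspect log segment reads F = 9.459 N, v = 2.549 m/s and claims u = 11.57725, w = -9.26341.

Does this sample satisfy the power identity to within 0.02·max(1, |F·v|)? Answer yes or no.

yes

F·v = 9.459×2.549 = 24.11099 W.
(u² − w²)/2 = (134.03272 − 85.81076)/2 = 24.11098 W.
|Δ| = 0.00001;  2% of max(1, |F·v|) = 0.48222.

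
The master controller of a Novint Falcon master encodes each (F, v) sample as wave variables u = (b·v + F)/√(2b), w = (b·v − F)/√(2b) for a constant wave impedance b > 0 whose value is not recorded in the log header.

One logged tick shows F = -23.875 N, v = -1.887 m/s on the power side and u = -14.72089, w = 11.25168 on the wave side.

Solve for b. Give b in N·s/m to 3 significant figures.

u + w = -3.4692;  u + w = √(2b)·v, so √(2b) = -3.4692/(-1.887) = 1.8385.
b = (√(2b))²/2 = 3.3800/2 = 1.6900.
(Check via u − w = 2F/√(2b): u − w = -25.9726, 2F/√(2b) = -25.9726.)

b = 1.69 N·s/m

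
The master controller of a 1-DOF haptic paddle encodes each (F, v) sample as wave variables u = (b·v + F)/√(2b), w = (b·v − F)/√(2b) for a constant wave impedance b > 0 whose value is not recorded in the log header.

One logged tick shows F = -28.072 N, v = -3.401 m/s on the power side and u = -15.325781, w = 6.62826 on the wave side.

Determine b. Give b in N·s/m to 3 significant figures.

b = 3.27 N·s/m

u + w = -8.697521;  u + w = √(2b)·v, so √(2b) = -8.697521/(-3.401) = 2.557342.
b = (√(2b))²/2 = 6.539999/2 = 3.270000.
(Check via u − w = 2F/√(2b): u − w = -21.954041, 2F/√(2b) = -21.954042.)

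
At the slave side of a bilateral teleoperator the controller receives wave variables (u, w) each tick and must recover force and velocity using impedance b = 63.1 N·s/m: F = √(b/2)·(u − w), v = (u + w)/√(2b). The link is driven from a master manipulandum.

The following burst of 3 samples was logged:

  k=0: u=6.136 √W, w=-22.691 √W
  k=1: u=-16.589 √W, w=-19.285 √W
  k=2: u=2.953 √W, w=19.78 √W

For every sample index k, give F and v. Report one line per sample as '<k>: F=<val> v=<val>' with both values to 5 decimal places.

0: F=161.91949 v=-1.47367
1: F=15.14327 v=-3.19338
2: F=-94.51623 v=2.02361

k=0: u−w=28.82700, u+w=-16.55500; √(b/2)=5.61694, √(2b)=11.23388; F=5.61694×28.827=161.91949, v=-16.55500/11.23388=-1.47367
k=1: u−w=2.69600, u+w=-35.87400; √(b/2)=5.61694, √(2b)=11.23388; F=5.61694×2.696=15.14327, v=-35.87400/11.23388=-3.19338
k=2: u−w=-16.82700, u+w=22.73300; √(b/2)=5.61694, √(2b)=11.23388; F=5.61694×(-16.827)=-94.51623, v=22.73300/11.23388=2.02361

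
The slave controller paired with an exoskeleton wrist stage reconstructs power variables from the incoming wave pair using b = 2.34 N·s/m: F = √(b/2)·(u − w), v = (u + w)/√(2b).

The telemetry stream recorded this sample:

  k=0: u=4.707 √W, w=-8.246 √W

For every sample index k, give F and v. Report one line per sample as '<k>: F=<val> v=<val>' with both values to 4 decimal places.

k=0: u−w=12.9530, u+w=-3.5390; √(b/2)=1.0817, √(2b)=2.1633; F=1.0817×12.953=14.0108, v=-3.5390/2.1633=-1.6359

0: F=14.0108 v=-1.6359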